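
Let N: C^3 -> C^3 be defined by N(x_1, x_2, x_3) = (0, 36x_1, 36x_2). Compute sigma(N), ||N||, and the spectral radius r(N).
sigma(N) = {0}; ||N|| = 36; r(N) = 0. (N is nilpotent with N^3 = 0.)

On C^3, N is a strictly lower-triangular matrix with 36 on the subdiagonal and zeros elsewhere, so its characteristic polynomial is lambda^3 and every eigenvalue is 0: sigma(N) = {0}. For the operator norm, N e_i = 36e_{i+1} for i = 1, ..., 2 and N e_3 = 0, so the singular values of N are 36 (with multiplicity 2) and 0; hence ||N|| = 36. The spectral radius r(N) = max|lambda| = 0. Note ||N|| > r(N) — characteristic of non-normal nilpotent operators. Indeed N^3 = 0.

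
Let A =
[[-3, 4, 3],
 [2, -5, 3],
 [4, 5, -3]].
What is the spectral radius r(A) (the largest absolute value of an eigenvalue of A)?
r(A) ≈ 7.8926

The eigenvalues of A are the roots of its characteristic polynomial. With M = A (coefficients from the trace, the sum of principal 2x2 minors, and det A):
  p(λ) = det(λ I - M) = λ^3 + 11λ^2 + 4λ - 162.
No integer candidate from the rational root theorem (±divisors of 162) is a root, so the roots are irrational. The cubic discriminant is Δ = 27276 > 0, so there are three distinct real roots. p(-8) = -2 and p(-7) = 6 have opposite signs, so a root lies in (-8, -7); Newton's method refines it to λ ≈ -7.8926. p(-7) = 6 and p(-6) = -6 have opposite signs, so a root lies in (-7, -6); Newton's method refines it to λ ≈ -6.3433. p(3) = -24 and p(4) = 94 have opposite signs, so a root lies in (3, 4); Newton's method refines it to λ ≈ 3.2358. Check (Vieta): the three roots sum to -11, matching tr M = -11.
Thus the eigenvalues (to 4 decimals) are -7.8926 (modulus 7.8926); -6.3433 (modulus 6.3433); 3.2358 (modulus 3.2358). The spectral radius is the largest modulus: r(A) ≈ 7.8926. (Cross-check: r(A) ≤ ||A||_2 ≈ 8.565; equality holds whenever A is normal, though it can also hold for some non-normal A.)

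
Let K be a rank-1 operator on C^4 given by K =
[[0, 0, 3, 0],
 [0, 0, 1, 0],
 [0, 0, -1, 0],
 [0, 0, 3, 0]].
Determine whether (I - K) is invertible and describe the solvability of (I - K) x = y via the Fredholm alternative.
(I - K) is invertible (det(I - K) = 2 ≠ 0), so for every y in C^4 the equation (I - K) x = y has a unique solution.

K has rank 1, so it is an outer product K = u v^T: every row of K is a multiple of one row vector. Reading off the entries, u = (3, 1, -1, 3) and v = (0, 0, 1, 0) (row i of K equals u_i·v^T). A rank-one matrix u v^T satisfies K u = u (v·u) and kills the (3)-dimensional subspace v^⊥, so its characteristic polynomial is lambda^3 (lambda - v·u) with v·u = tr K = -1. Hence the eigenvalues of I - K are 1 (multiplicity 3) and 1 - (-1) = 2, so det(I - K) = 2. (Direct check: I - K =
[[1, 0, -3, 0],
 [0, 1, -1, 0],
 [0, 0, 2, 0],
 [0, 0, -3, 1]]
has determinant 2.) The finite-dimensional Fredholm alternative says: either (I - K) is invertible, or ker(I - K) ≠ {0} and then range(I - K) = ker((I - K)^*)^⊥, with dim ker(I - K) = dim ker((I - K)^*). Since det(I - K) ≠ 0, 1 is not an eigenvalue of K and ker(I - K) = {0}, so we are in the first case: for every y there is a unique x = (I - K)^(-1) y. Explicitly, by the Sherman–Morrison formula, (I - u v^T)^(-1) = I + u v^T/(1 - v·u), i.e. (I - K)^(-1) = I + K/(2).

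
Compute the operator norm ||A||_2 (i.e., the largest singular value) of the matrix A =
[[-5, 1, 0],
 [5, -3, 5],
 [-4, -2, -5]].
||A||_2 ≈ 10.2661 (= sqrt(largest eigenvalue of A^T A))

||A||_2 = sigma_max(A) = sqrt(lambda_max(A^T A)). Form the symmetric matrix M = A^T A =
[[66, -12, 45],
 [-12, 14, -5],
 [45, -5, 50]].
Its characteristic polynomial (trace, sum of principal 2x2 minors, determinant of M give the coefficients) is
  p(λ) = det(λ I - M) = λ^3 - 130λ^2 + 2730λ - 14400.
No integer candidate from the rational root theorem (±divisors of 14400) is a root, so the roots are irrational. The cubic discriminant is Δ = 4412502000 > 0, so there are three distinct real roots. p(8) = -368 and p(9) = 369 have opposite signs, so a root lies in (8, 9); Newton's method refines it to λ ≈ 8.464. p(16) = 96 and p(17) = -647 have opposite signs, so a root lies in (16, 17); Newton's method refines it to λ ≈ 16.1425. p(105) = -3375 and p(106) = 5316 have opposite signs, so a root lies in (105, 106); Newton's method refines it to λ ≈ 105.3935. Check (Vieta): the three roots sum to 130, matching tr M = 130.
So the eigenvalues of A^T A are ≈ 8.464, 16.1425, 105.3935 (all ≥ 0, as they must be for A^T A). The largest is λ_max ≈ 105.3935, hence ||A||_2 = sqrt(λ_max) ≈ 10.2661.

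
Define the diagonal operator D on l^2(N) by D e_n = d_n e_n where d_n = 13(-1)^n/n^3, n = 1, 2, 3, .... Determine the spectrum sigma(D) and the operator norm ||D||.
sigma(D) = {13(-1)^n/n^3 : n ≥ 1} ∪ {0}; ||D|| = 13

A bounded diagonal operator on l^2 with diagonal entries d_n has spectrum equal to the closure of {d_n : n ≥ 1}: every d_n is an eigenvalue (with eigenvector e_n), so {d_n} ⊂ sigma(D); the spectrum is closed, so its closure is too; and for lambda not in the closure, (D - lambda I) has bounded inverse (the diagonal entries 1/(d_n - lambda) are bounded). For our sequence d_n = 13(-1)^n/n^3, n = 1, 2, 3, ...:
  - {d_n} = {13(-1)^n/n^3 : n ≥ 1}; the only limit point is 0
  - closure = {13(-1)^n/n^3 : n ≥ 1} ∪ {0}
For the norm: a diagonal operator has ||D|| = sup_n |d_n|. Here |d_n| = 13/n^3 is decreasing, so sup_n |d_n| = |d_1| = 13. So ||D|| = 13.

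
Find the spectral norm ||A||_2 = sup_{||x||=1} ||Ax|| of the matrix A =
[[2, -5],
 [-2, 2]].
||A||_2 = 6 (= sqrt(largest eigenvalue of A^T A))

||A||_2 = sigma_max(A) = sqrt(lambda_max(A^T A)). Form the symmetric matrix M = A^T A =
[[8, -14],
 [-14, 29]].
Its characteristic polynomial (trace, determinant of M give the coefficients) is
  p(λ) = det(λ I - M) = λ^2 - 37λ + 36.
For λ^2 - 37λ + 36 the discriminant is 1225. It is a perfect square (35^2), so the roots are rational: λ = (37 ± 35)/2 = 36, 1.
So the eigenvalues of A^T A are ≈ 1, 36 (all ≥ 0, as they must be for A^T A). The largest is λ_max = 36, hence ||A||_2 = sqrt(λ_max) = 6.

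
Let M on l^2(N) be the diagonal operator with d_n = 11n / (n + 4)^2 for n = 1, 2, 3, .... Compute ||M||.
||M|| = 11/16 (attained at n = 4)

For M diagonal, ||M|| = sup_n |d_n|. Treat f(x) = 11x / (x + 4)^2 for real x > 0. By the quotient rule, f'(x) = 11(4 - x)/(x + 4)^3, which is positive for x < 4 and negative for x > 4. So f has a unique maximum at x = 4, and since 4 is a positive integer, the supremum over n ≥ 1 is attained at n = 4: d_4 = 11·4/(4 + 4)^2 = 11·4/64 = 11/16. Hence ||M|| = 11/16.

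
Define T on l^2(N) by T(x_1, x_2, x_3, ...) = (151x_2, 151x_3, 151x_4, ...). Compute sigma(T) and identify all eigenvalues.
sigma(T) = closed disk {z in C : |z| ≤ 151}; sigma_p(T) = open disk {z in C : |z| < 151}

Note T = 151·V where V is the unit left shift (V x)_k = x_{k+1}; so sigma(T) = 151·sigma(V) and ||T|| = 151||V||. ||T x||^2 = 22801sum_{k≥2} |x_k|^2 ≤ 22801||x||^2, with equality on {x : x_1 = 0}, so ||T|| = 151. For any lambda with |lambda| < 151, set r = lambda/151 (|r| < 1); the vector x = (1, r, r^2, ...) is in l^2 and satisfies T x = 151(r, r^2, ...) = lambda x, so lambda is an eigenvalue. On the boundary |lambda| = 151 the geometric series diverges, so no l^2 eigenvector exists, but these lambda lie in the approximate point spectrum. Hence sigma(T) is the closed disk of radius 151 and sigma_p(T) is the open disk.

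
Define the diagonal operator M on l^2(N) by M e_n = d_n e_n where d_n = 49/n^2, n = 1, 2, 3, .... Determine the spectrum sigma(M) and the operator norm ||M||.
sigma(M) = {49/n^2 : n ≥ 1} ∪ {0}; ||M|| = 49

A bounded diagonal operator on l^2 with diagonal entries d_n has spectrum equal to the closure of {d_n : n ≥ 1}: every d_n is an eigenvalue (with eigenvector e_n), so {d_n} ⊂ sigma(M); the spectrum is closed, so its closure is too; and for lambda not in the closure, (M - lambda I) has bounded inverse (the diagonal entries 1/(d_n - lambda) are bounded). For our sequence d_n = 49/n^2, n = 1, 2, 3, ...:
  - {d_n} = {49/n^2 : n ≥ 1}; the only limit point is 0
  - closure = {49/n^2 : n ≥ 1} ∪ {0}
For the norm: a diagonal operator has ||M|| = sup_n |d_n|. Here d_n = 49/n^2 is positive and decreasing, so sup_n |d_n| = d_1 = 49. So ||M|| = 49.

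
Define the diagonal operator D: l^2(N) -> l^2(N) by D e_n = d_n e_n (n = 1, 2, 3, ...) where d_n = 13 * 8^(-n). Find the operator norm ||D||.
||D|| = 13/8 (attained at n = 1)

For D diagonal, ||D|| = sup_n |d_n|. The sequence d_n = 13 * 8^(-n) is positive and strictly decreasing (ratio 8^(-1) < 1), so the supremum is d_1 = 13/8. Hence ||D|| = 13/8.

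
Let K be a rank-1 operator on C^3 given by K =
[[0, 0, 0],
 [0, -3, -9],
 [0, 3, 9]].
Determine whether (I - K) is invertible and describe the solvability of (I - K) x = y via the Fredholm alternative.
(I - K) is invertible (det(I - K) = -5 ≠ 0), so for every y in C^3 the equation (I - K) x = y has a unique solution.

K has rank 1, so it is an outer product K = u v^T: every row of K is a multiple of one row vector. Reading off the entries, u = (0, 3, -3) and v = (0, -1, -3) (row i of K equals u_i·v^T). A rank-one matrix u v^T satisfies K u = u (v·u) and kills the (2)-dimensional subspace v^⊥, so its characteristic polynomial is lambda^2 (lambda - v·u) with v·u = tr K = 6. Hence the eigenvalues of I - K are 1 (multiplicity 2) and 1 - (6) = -5, so det(I - K) = -5. (Direct check: I - K =
[[1, 0, 0],
 [0, 4, 9],
 [0, -3, -8]]
has determinant -5.) The finite-dimensional Fredholm alternative says: either (I - K) is invertible, or ker(I - K) ≠ {0} and then range(I - K) = ker((I - K)^*)^⊥, with dim ker(I - K) = dim ker((I - K)^*). Since det(I - K) ≠ 0, 1 is not an eigenvalue of K and ker(I - K) = {0}, so we are in the first case: for every y there is a unique x = (I - K)^(-1) y. Explicitly, by the Sherman–Morrison formula, (I - u v^T)^(-1) = I + u v^T/(1 - v·u), i.e. (I - K)^(-1) = I + K/(-5).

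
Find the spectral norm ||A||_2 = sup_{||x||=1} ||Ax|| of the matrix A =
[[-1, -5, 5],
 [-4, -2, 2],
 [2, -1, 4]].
||A||_2 ≈ 8.5771 (= sqrt(largest eigenvalue of A^T A))

||A||_2 = sigma_max(A) = sqrt(lambda_max(A^T A)). Form the symmetric matrix M = A^T A =
[[21, 11, -5],
 [11, 30, -33],
 [-5, -33, 45]].
Its characteristic polynomial (trace, sum of principal 2x2 minors, determinant of M give the coefficients) is
  p(λ) = det(λ I - M) = λ^3 - 96λ^2 + 1690λ - 2916.
No integer candidate from the rational root theorem (±divisors of 2916) is a root, so the roots are irrational. The cubic discriminant is Δ = 4981091504 > 0, so there are three distinct real roots. p(1) = -1321 and p(2) = 88 have opposite signs, so a root lies in (1, 2); Newton's method refines it to λ ≈ 1.9335. p(20) = 484 and p(21) = -501 have opposite signs, so a root lies in (20, 21); Newton's method refines it to λ ≈ 20.5001. p(73) = -2113 and p(74) = 1672 have opposite signs, so a root lies in (73, 74); Newton's method refines it to λ ≈ 73.5663. Check (Vieta): the three roots sum to 96, matching tr M = 96.
So the eigenvalues of A^T A are ≈ 1.9335, 20.5001, 73.5663 (all ≥ 0, as they must be for A^T A). The largest is λ_max ≈ 73.5663, hence ||A||_2 = sqrt(λ_max) ≈ 8.5771.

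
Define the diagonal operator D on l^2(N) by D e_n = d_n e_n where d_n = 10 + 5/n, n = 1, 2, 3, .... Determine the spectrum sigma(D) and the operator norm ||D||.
sigma(D) = {10 + 5/n : n ≥ 1} ∪ {10}; ||D|| = 15

A bounded diagonal operator on l^2 with diagonal entries d_n has spectrum equal to the closure of {d_n : n ≥ 1}: every d_n is an eigenvalue (with eigenvector e_n), so {d_n} ⊂ sigma(D); the spectrum is closed, so its closure is too; and for lambda not in the closure, (D - lambda I) has bounded inverse (the diagonal entries 1/(d_n - lambda) are bounded). For our sequence d_n = 10 + 5/n, n = 1, 2, 3, ...:
  - {d_n} = {10 + 5/n : n ≥ 1}; the only limit point is 10
  - closure = {10 + 5/n : n ≥ 1} ∪ {10}
For the norm: a diagonal operator has ||D|| = sup_n |d_n|. Here d_n = 10 + 5/n is positive and decreasing, so sup_n |d_n| = d_1 = 10 + 5 = 15. So ||D|| = 15.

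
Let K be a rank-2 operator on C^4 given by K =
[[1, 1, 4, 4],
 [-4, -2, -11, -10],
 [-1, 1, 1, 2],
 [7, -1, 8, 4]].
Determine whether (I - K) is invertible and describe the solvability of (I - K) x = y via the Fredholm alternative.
(I - K) is invertible (det(I - K) = -41 ≠ 0), so for every y in C^4 the equation (I - K) x = y has a unique solution.

K has rank 2 and factors as K = U V^T = u1 v1^T + u2 v2^T with u1 = (-1, 2, -1, 1), v1 = (1, -1, -1, -2), u2 = (-1, 3, 0, -3), v2 = (-2, 0, -3, -2) (multiplying out reproduces the displayed K). The nonzero eigenvalues of U V^T coincide with those of the 2 x 2 matrix G = V^T U = [[v1·u1, v1·u2], [v2·u1, v2·u2]] = [[-4, 2], [3, 8]], and by the Sylvester determinant identity det(I_4 - U V^T) = det(I_2 - V^T U) = det([[5, -2], [-3, -7]]) = (5)(-7) - (-2)(-3) = -41. (Direct check: I - K =
[[0, -1, -4, -4],
 [4, 3, 11, 10],
 [1, -1, 0, -2],
 [-7, 1, -8, -3]]
has determinant -41.) The finite-dimensional Fredholm alternative says: either (I - K) is invertible, or ker(I - K) ≠ {0} and then range(I - K) = ker((I - K)^*)^⊥, with dim ker(I - K) = dim ker((I - K)^*). Since det(I - K) ≠ 0, 1 is not an eigenvalue of K and ker(I - K) = {0}, so we are in the first case: for every y there is a unique x = (I - K)^(-1) y. (Explicitly, by the Woodbury identity, (I - U V^T)^(-1) = I + U (I_2 - G)^(-1) V^T.)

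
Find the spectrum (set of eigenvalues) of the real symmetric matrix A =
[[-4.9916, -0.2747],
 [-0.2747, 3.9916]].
sigma(A) ≈ {-5, 4}

A is real symmetric, so its spectrum consists of real eigenvalues. Expanding the characteristic polynomial of the displayed matrix gives
  det(λ I - A) = p(λ) = λ^2 + (1)λ + (-20).
Solving p(λ) = 0 yields eigenvalues ≈ -5, 4. (A is shown rounded to 4 decimals, so these recover the underlying integer eigenvalues to within that precision.)
Verification: the trace of A = -1 equals the sum of eigenvalues -1, and det(A) ≈ -19.9999 matches the eigenvalue product -20.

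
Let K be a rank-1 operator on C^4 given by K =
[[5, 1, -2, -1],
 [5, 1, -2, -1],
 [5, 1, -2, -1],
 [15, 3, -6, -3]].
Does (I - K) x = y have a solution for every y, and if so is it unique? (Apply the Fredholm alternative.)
(I - K) is singular (det(I - K) = 0, i.e. 1 ∈ sigma(K)). (I - K) x = y is solvable iff y ⊥ ker((I - K)^*) = span{(5, 1, -2, -1)}, i.e. iff 5y_1 + y_2 - 2y_3 - y_4 = 0. When solvable, the solutions are x = y + c·(1, 1, 1, 3), c arbitrary (ker(I - K) = span{(1, 1, 1, 3)}, dimension 1).

K has rank 1, so it is an outer product K = u v^T: every row of K is a multiple of one row vector. Reading off the entries, u = (1, 1, 1, 3) and v = (5, 1, -2, -1) (row i of K equals u_i·v^T). A rank-one matrix u v^T satisfies K u = u (v·u) and kills the (3)-dimensional subspace v^⊥, so its characteristic polynomial is lambda^3 (lambda - v·u) with v·u = tr K = 1. Hence the eigenvalues of I - K are 1 (multiplicity 3) and 1 - (1) = 0, so det(I - K) = 0. (Direct check: I - K =
[[-4, -1, 2, 1],
 [-5, 0, 2, 1],
 [-5, -1, 3, 1],
 [-15, -3, 6, 4]]
has determinant 0.) So 1 is an eigenvalue of K and (I - K) is not invertible. The finite-dimensional Fredholm alternative says: either (I - K) is invertible, or ker(I - K) ≠ {0} and then range(I - K) = ker((I - K)^*)^⊥, with dim ker(I - K) = dim ker((I - K)^*). We are in the second case, so we need both kernels. Kernel of I - K: (I - K) u = u - u (v·u) = u - u = 0, so ker(I - K) = span{u} = span{(1, 1, 1, 3)} (it is exactly 1-dimensional because rank(I - K) = 3). Kernel of the adjoint: K is real, so (I - K)^* = I - K^T = I - v u^T, and (I - v u^T) v = v - v (u·v) = 0; hence ker((I - K)^*) = span{v} = span{(5, 1, -2, -1)}. Therefore (I - K) x = y is solvable iff <y, v> = 0, i.e. iff 5y_1 + y_2 - 2y_3 - y_4 = 0. When this holds, K y = u (v·y) = 0, so (I - K) y = y and x = y is a particular solution; the full solution set is the line x = y + c·u = y + c·(1, 1, 1, 3), c ∈ C.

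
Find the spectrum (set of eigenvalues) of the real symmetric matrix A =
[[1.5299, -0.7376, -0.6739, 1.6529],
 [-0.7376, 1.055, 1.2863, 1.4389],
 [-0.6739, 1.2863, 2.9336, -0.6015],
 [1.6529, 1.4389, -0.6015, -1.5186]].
sigma(A) ≈ {-3, 1, 2, 4}

A is real symmetric, so its spectrum consists of real eigenvalues. Expanding the characteristic polynomial of the displayed matrix gives
  det(λ I - A) = p(λ) = λ^4 + (-4)λ^3 + (-7)λ^2 + (34)λ + (-24).
Solving p(λ) = 0 yields eigenvalues ≈ -3, 1, 2, 4. (A is shown rounded to 4 decimals, so these recover the underlying integer eigenvalues to within that precision.)
Verification: the trace of A = 4 equals the sum of eigenvalues 4, and det(A) ≈ -23.9998 matches the eigenvalue product -24.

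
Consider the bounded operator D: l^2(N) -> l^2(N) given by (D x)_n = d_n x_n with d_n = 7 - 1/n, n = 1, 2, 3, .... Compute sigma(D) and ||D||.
sigma(D) = {7 - 1/n : n ≥ 1} ∪ {7}; ||D|| = 7

A bounded diagonal operator on l^2 with diagonal entries d_n has spectrum equal to the closure of {d_n : n ≥ 1}: every d_n is an eigenvalue (with eigenvector e_n), so {d_n} ⊂ sigma(D); the spectrum is closed, so its closure is too; and for lambda not in the closure, (D - lambda I) has bounded inverse (the diagonal entries 1/(d_n - lambda) are bounded). For our sequence d_n = 7 - 1/n, n = 1, 2, 3, ...:
  - {d_n} = {7 - 1/n : n ≥ 1}; the only limit point is 7
  - closure = {7 - 1/n : n ≥ 1} ∪ {7}
For the norm: a diagonal operator has ||D|| = sup_n |d_n|. Here d_n = 7 - 1/n increases monotonically from d_1 = 6 toward 7, with all terms in [6, 7); so sup_n |d_n| = 7 (the supremum is the limit, not attained). So ||D|| = 7.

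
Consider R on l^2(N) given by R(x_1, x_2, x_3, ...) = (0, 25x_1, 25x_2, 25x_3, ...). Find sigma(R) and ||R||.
sigma(R) = closed disk {z in C : |z| ≤ 25}; ||R|| = 25

Note R = 25·U where U is the unit right shift (U x)_k = x_{k-1} (with x_0 := 0); so ||R|| = 25||U|| and sigma(R) = 25·sigma(U). ||R x||^2 = sum_{k≥1} |25x_k|^2 = 625||x||^2, so ||R|| = 25 and sigma(R) ⊂ {|z| ≤ 25}. For any |lambda| < 25, the equation (R - lambda I) x = 0 forces x_1 = 0, then 25x_k = lambda x_{k+1} ⇒ x = 0, so R has no eigenvalues. But (R - lambda I) is not surjective for |lambda| < 25: solving (R - lambda I) x = e_1 would require x_n proportional to (lambda/25)^(-n), which is not in l^2. So every |lambda| < 25 lies in the residual spectrum. The boundary |lambda| = 25 is in the approximate point spectrum (the spectrum is closed). Hence sigma(R) is the closed disk of radius 25.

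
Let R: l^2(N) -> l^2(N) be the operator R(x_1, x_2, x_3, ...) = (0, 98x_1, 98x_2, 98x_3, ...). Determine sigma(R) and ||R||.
sigma(R) = closed disk {z in C : |z| ≤ 98}; ||R|| = 98

Note R = 98·U where U is the unit right shift (U x)_k = x_{k-1} (with x_0 := 0); so ||R|| = 98||U|| and sigma(R) = 98·sigma(U). ||R x||^2 = sum_{k≥1} |98x_k|^2 = 9604||x||^2, so ||R|| = 98 and sigma(R) ⊂ {|z| ≤ 98}. For any |lambda| < 98, the equation (R - lambda I) x = 0 forces x_1 = 0, then 98x_k = lambda x_{k+1} ⇒ x = 0, so R has no eigenvalues. But (R - lambda I) is not surjective for |lambda| < 98: solving (R - lambda I) x = e_1 would require x_n proportional to (lambda/98)^(-n), which is not in l^2. So every |lambda| < 98 lies in the residual spectrum. The boundary |lambda| = 98 is in the approximate point spectrum (the spectrum is closed). Hence sigma(R) is the closed disk of radius 98.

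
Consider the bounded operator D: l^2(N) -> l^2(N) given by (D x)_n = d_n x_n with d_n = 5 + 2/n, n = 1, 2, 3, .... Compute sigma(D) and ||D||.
sigma(D) = {5 + 2/n : n ≥ 1} ∪ {5}; ||D|| = 7

A bounded diagonal operator on l^2 with diagonal entries d_n has spectrum equal to the closure of {d_n : n ≥ 1}: every d_n is an eigenvalue (with eigenvector e_n), so {d_n} ⊂ sigma(D); the spectrum is closed, so its closure is too; and for lambda not in the closure, (D - lambda I) has bounded inverse (the diagonal entries 1/(d_n - lambda) are bounded). For our sequence d_n = 5 + 2/n, n = 1, 2, 3, ...:
  - {d_n} = {5 + 2/n : n ≥ 1}; the only limit point is 5
  - closure = {5 + 2/n : n ≥ 1} ∪ {5}
For the norm: a diagonal operator has ||D|| = sup_n |d_n|. Here d_n = 5 + 2/n is positive and decreasing, so sup_n |d_n| = d_1 = 5 + 2 = 7. So ||D|| = 7.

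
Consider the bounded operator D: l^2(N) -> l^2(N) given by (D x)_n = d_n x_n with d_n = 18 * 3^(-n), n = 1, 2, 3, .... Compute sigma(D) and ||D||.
sigma(D) = {18 * 3^(-n) : n ≥ 1} ∪ {0}; ||D|| = 6

A bounded diagonal operator on l^2 with diagonal entries d_n has spectrum equal to the closure of {d_n : n ≥ 1}: every d_n is an eigenvalue (with eigenvector e_n), so {d_n} ⊂ sigma(D); the spectrum is closed, so its closure is too; and for lambda not in the closure, (D - lambda I) has bounded inverse (the diagonal entries 1/(d_n - lambda) are bounded). For our sequence d_n = 18 * 3^(-n), n = 1, 2, 3, ...:
  - {d_n} = {18 * 3^(-n) : n ≥ 1}; the only limit point is 0
  - closure = {18 * 3^(-n) : n ≥ 1} ∪ {0}
For the norm: a diagonal operator has ||D|| = sup_n |d_n|. Here d_n = 18 * 3^(-n) is positive and decreasing, so sup_n |d_n| = d_1 = 18/3 = 6. So ||D|| = 6.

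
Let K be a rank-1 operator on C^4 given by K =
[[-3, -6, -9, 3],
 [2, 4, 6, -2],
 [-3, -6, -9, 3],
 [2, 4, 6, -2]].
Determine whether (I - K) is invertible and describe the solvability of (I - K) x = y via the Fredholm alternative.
(I - K) is invertible (det(I - K) = 11 ≠ 0), so for every y in C^4 the equation (I - K) x = y has a unique solution.

K has rank 1, so it is an outer product K = u v^T: every row of K is a multiple of one row vector. Reading off the entries, u = (-3, 2, -3, 2) and v = (1, 2, 3, -1) (row i of K equals u_i·v^T). A rank-one matrix u v^T satisfies K u = u (v·u) and kills the (3)-dimensional subspace v^⊥, so its characteristic polynomial is lambda^3 (lambda - v·u) with v·u = tr K = -10. Hence the eigenvalues of I - K are 1 (multiplicity 3) and 1 - (-10) = 11, so det(I - K) = 11. (Direct check: I - K =
[[4, 6, 9, -3],
 [-2, -3, -6, 2],
 [3, 6, 10, -3],
 [-2, -4, -6, 3]]
has determinant 11.) The finite-dimensional Fredholm alternative says: either (I - K) is invertible, or ker(I - K) ≠ {0} and then range(I - K) = ker((I - K)^*)^⊥, with dim ker(I - K) = dim ker((I - K)^*). Since det(I - K) ≠ 0, 1 is not an eigenvalue of K and ker(I - K) = {0}, so we are in the first case: for every y there is a unique x = (I - K)^(-1) y. Explicitly, by the Sherman–Morrison formula, (I - u v^T)^(-1) = I + u v^T/(1 - v·u), i.e. (I - K)^(-1) = I + K/(11).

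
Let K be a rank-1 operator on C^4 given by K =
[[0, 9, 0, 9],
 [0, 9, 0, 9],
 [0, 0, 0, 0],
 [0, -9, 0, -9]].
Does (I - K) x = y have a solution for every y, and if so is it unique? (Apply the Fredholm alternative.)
(I - K) is invertible (det(I - K) = 1 ≠ 0), so for every y in C^4 the equation (I - K) x = y has a unique solution.

K has rank 1, so it is an outer product K = u v^T: every row of K is a multiple of one row vector. Reading off the entries, u = (-3, -3, 0, 3) and v = (0, -3, 0, -3) (row i of K equals u_i·v^T). A rank-one matrix u v^T satisfies K u = u (v·u) and kills the (3)-dimensional subspace v^⊥, so its characteristic polynomial is lambda^3 (lambda - v·u) with v·u = tr K = 0. Hence the eigenvalues of I - K are 1 (multiplicity 3) and 1 - (0) = 1, so det(I - K) = 1. (Direct check: I - K =
[[1, -9, 0, -9],
 [0, -8, 0, -9],
 [0, 0, 1, 0],
 [0, 9, 0, 10]]
has determinant 1.) The finite-dimensional Fredholm alternative says: either (I - K) is invertible, or ker(I - K) ≠ {0} and then range(I - K) = ker((I - K)^*)^⊥, with dim ker(I - K) = dim ker((I - K)^*). Since det(I - K) ≠ 0, 1 is not an eigenvalue of K and ker(I - K) = {0}, so we are in the first case: for every y there is a unique x = (I - K)^(-1) y. Explicitly, by the Sherman–Morrison formula, (I - u v^T)^(-1) = I + u v^T/(1 - v·u), i.e. (I - K)^(-1) = I + K.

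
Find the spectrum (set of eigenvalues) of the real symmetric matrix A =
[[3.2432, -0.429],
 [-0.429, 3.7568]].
sigma(A) ≈ {3, 4}

A is real symmetric, so its spectrum consists of real eigenvalues. Expanding the characteristic polynomial of the displayed matrix gives
  det(λ I - A) = p(λ) = λ^2 + (-7)λ + (12).
Solving p(λ) = 0 yields eigenvalues ≈ 3, 4. (A is shown rounded to 4 decimals, so these recover the underlying integer eigenvalues to within that precision.)
Verification: the trace of A = 7 equals the sum of eigenvalues 7, and det(A) ≈ 12.0000 matches the eigenvalue product 12.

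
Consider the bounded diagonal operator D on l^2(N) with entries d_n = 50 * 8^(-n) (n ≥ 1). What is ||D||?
||D|| = 25/4 (attained at n = 1)

For D diagonal, ||D|| = sup_n |d_n|. The sequence d_n = 50 * 8^(-n) is positive and strictly decreasing (ratio 8^(-1) < 1), so the supremum is d_1 = 50/8 = 25/4. Hence ||D|| = 25/4.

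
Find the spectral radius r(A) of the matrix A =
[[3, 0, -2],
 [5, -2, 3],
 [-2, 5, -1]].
r(A) ≈ 6.243

The eigenvalues of A are the roots of its characteristic polynomial. With M = A (coefficients from the trace, the sum of principal 2x2 minors, and det A):
  p(λ) = det(λ I - M) = λ^3 - 26λ + 81.
No integer candidate from the rational root theorem (±divisors of 81) is a root, so the roots are irrational. The cubic discriminant is Δ = -106843 < 0, so there is one real root and a complex-conjugate pair. p(-7) = -80 and p(-6) = 21 have opposite signs, so a root lies in (-7, -6); Newton's method refines it to λ ≈ -6.243. Dividing out (λ - (-6.243)) leaves approximately λ^2 - 6.243λ + 12.9746. For λ^2 - 6.243λ + 12.9746 the discriminant is -12.9238. It is negative, so the remaining roots are the complex-conjugate pair λ ≈ 3.1215 ± 1.7975i. Their product equals the constant term, so |λ|^2 ≈ 12.9746 and |λ| ≈ 3.602.
Thus the eigenvalues (to 4 decimals) are -6.243 (modulus 6.243); 3.1215 ± 1.7975i (modulus 3.602). The spectral radius is the largest modulus: r(A) ≈ 6.243. (Cross-check: r(A) ≤ ||A||_2 ≈ 7.6997; equality holds whenever A is normal, though it can also hold for some non-normal A.)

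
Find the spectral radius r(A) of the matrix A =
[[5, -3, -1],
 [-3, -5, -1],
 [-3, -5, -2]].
r(A) ≈ 7.1862

The eigenvalues of A are the roots of its characteristic polynomial. With M = A (coefficients from the trace, the sum of principal 2x2 minors, and det A):
  p(λ) = det(λ I - M) = λ^3 + 2λ^2 - 42λ - 34.
No integer candidate from the rational root theorem (±divisors of 34) is a root, so the roots are irrational. The cubic discriminant is Δ = 324692 > 0, so there are three distinct real roots. p(-8) = -82 and p(-7) = 15 have opposite signs, so a root lies in (-8, -7); Newton's method refines it to λ ≈ -7.1862. p(-1) = 9 and p(0) = -34 have opposite signs, so a root lies in (-1, 0); Newton's method refines it to λ ≈ -0.7915. p(5) = -69 and p(6) = 2 have opposite signs, so a root lies in (5, 6); Newton's method refines it to λ ≈ 5.9777. Check (Vieta): the three roots sum to -2, matching tr M = -2.
Thus the eigenvalues (to 4 decimals) are -7.1862 (modulus 7.1862); -0.7915 (modulus 0.7915); 5.9777 (modulus 5.9777). The spectral radius is the largest modulus: r(A) ≈ 7.1862. (Cross-check: r(A) ≤ ||A||_2 ≈ 8.5236; equality holds whenever A is normal, though it can also hold for some non-normal A.)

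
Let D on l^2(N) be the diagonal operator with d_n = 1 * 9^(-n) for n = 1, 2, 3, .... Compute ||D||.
||D|| = 1/9 (attained at n = 1)

For D diagonal, ||D|| = sup_n |d_n|. The sequence d_n = 1 * 9^(-n) is positive and strictly decreasing (ratio 9^(-1) < 1), so the supremum is d_1 = 1/9. Hence ||D|| = 1/9.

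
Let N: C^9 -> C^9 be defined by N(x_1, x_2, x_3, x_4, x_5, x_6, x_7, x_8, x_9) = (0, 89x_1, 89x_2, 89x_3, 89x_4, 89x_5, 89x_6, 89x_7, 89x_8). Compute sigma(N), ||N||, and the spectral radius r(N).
sigma(N) = {0}; ||N|| = 89; r(N) = 0. (N is nilpotent with N^9 = 0.)

On C^9, N is a strictly lower-triangular matrix with 89 on the subdiagonal and zeros elsewhere, so its characteristic polynomial is lambda^9 and every eigenvalue is 0: sigma(N) = {0}. For the operator norm, N e_i = 89e_{i+1} for i = 1, ..., 8 and N e_9 = 0, so the singular values of N are 89 (with multiplicity 8) and 0; hence ||N|| = 89. The spectral radius r(N) = max|lambda| = 0. Note ||N|| > r(N) — characteristic of non-normal nilpotent operators. Indeed N^9 = 0.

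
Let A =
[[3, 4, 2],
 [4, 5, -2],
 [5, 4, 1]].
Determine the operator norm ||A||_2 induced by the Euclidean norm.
||A||_2 ≈ 10.2832 (= sqrt(largest eigenvalue of A^T A))

||A||_2 = sigma_max(A) = sqrt(lambda_max(A^T A)). Form the symmetric matrix M = A^T A =
[[50, 52, 3],
 [52, 57, 2],
 [3, 2, 9]].
Its characteristic polynomial (trace, sum of principal 2x2 minors, determinant of M give the coefficients) is
  p(λ) = det(λ I - M) = λ^3 - 116λ^2 + 1096λ - 1225.
No integer candidate from the rational root theorem (±divisors of 1225) is a root, so the roots are irrational. The cubic discriminant is Δ = 6011873077 > 0, so there are three distinct real roots. p(1) = -244 and p(2) = 511 have opposite signs, so a root lies in (1, 2); Newton's method refines it to λ ≈ 1.2926. p(8) = 631 and p(9) = -28 have opposite signs, so a root lies in (8, 9); Newton's method refines it to λ ≈ 8.9624. p(105) = -7420 and p(106) = 2591 have opposite signs, so a root lies in (105, 106); Newton's method refines it to λ ≈ 105.745. Check (Vieta): the three roots sum to 116, matching tr M = 116.
So the eigenvalues of A^T A are ≈ 1.2926, 8.9624, 105.745 (all ≥ 0, as they must be for A^T A). The largest is λ_max ≈ 105.745, hence ||A||_2 = sqrt(λ_max) ≈ 10.2832.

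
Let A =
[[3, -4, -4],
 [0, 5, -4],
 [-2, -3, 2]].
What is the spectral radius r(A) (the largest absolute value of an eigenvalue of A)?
r(A) = (4 + sqrt(68))/2 ≈ 6.1231

The eigenvalues of A are the roots of its characteristic polynomial. With M = A (coefficients from the trace, the sum of principal 2x2 minors, and det A):
  p(λ) = det(λ I - M) = λ^3 - 10λ^2 + 11λ + 78.
By the rational root theorem any rational root is an integer divisor of 78. Testing λ = 6: p(6) = 216 - 360 + 66 + 78 = 0, so λ = 6 is a root. Dividing out (λ - 6) leaves p(λ) = (λ - 6)(λ^2 - 4λ - 13). For λ^2 - 4λ - 13 the discriminant is 68. It is nonnegative but not a perfect square, so the roots are real and irrational: λ = (4 ± sqrt(68))/2 ≈ 6.1231, -2.1231.
Thus the eigenvalues (to 4 decimals) are 6.1231 (modulus 6.1231); -2.1231 (modulus 2.1231); 6 (modulus 6). The spectral radius is the largest modulus: r(A) = (4 + sqrt(68))/2 ≈ 6.1231. (Cross-check: r(A) ≤ ||A||_2 ≈ 7.4395; equality holds whenever A is normal, though it can also hold for some non-normal A.)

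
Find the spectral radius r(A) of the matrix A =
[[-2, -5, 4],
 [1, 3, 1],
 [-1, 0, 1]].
r(A) ≈ 2.7064

The eigenvalues of A are the roots of its characteristic polynomial. With M = A (coefficients from the trace, the sum of principal 2x2 minors, and det A):
  p(λ) = det(λ I - M) = λ^3 - 2λ^2 + 4λ - 16.
No integer candidate from the rational root theorem (±divisors of 16) is a root, so the roots are irrational. The cubic discriminant is Δ = -5312 < 0, so there is one real root and a complex-conjugate pair. p(2) = -8 and p(3) = 5 have opposite signs, so a root lies in (2, 3); Newton's method refines it to λ ≈ 2.7064. Dividing out (λ - (2.7064)) leaves approximately λ^2 + 0.7064λ + 5.9119. For λ^2 + 0.7064λ + 5.9119 the discriminant is -23.1484. It is negative, so the remaining roots are the complex-conjugate pair λ ≈ -0.3532 ± 2.4056i. Their product equals the constant term, so |λ|^2 ≈ 5.9119 and |λ| ≈ 2.4314.
Thus the eigenvalues (to 4 decimals) are 2.7064 (modulus 2.7064); -0.3532 ± 2.4056i (modulus 2.4314). The spectral radius is the largest modulus: r(A) ≈ 2.7064. (Cross-check: r(A) ≤ ||A||_2 ≈ 7.0763; equality holds whenever A is normal, though it can also hold for some non-normal A.)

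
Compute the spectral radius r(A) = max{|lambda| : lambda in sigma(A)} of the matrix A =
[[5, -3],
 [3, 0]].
r(A) = 3

The eigenvalues of A are the roots of its characteristic polynomial. With M = A (coefficients from the trace and determinant):
  p(λ) = det(λ I - M) = λ^2 - 5λ + 9.
For λ^2 - 5λ + 9 the discriminant is -11. It is negative, so the roots are the complex-conjugate pair λ = 5/2 ± (sqrt(11)/2) i ≈ 2.5 ± 1.6583i. For a conjugate pair the product of the roots equals the constant term, so |λ|^2 = 9 and |λ| = sqrt(9) = 3.
Thus the eigenvalues (to 4 decimals) are 2.5 ± 1.6583i (modulus 3). The spectral radius is the largest modulus: r(A) = 3. (Cross-check: r(A) ≤ ||A||_2 ≈ 6.4051; equality holds whenever A is normal, though it can also hold for some non-normal A.)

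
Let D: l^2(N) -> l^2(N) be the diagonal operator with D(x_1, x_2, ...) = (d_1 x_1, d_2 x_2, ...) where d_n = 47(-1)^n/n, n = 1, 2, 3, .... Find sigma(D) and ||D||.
sigma(D) = {47(-1)^n/n : n ≥ 1} ∪ {0}; ||D|| = 47

A bounded diagonal operator on l^2 with diagonal entries d_n has spectrum equal to the closure of {d_n : n ≥ 1}: every d_n is an eigenvalue (with eigenvector e_n), so {d_n} ⊂ sigma(D); the spectrum is closed, so its closure is too; and for lambda not in the closure, (D - lambda I) has bounded inverse (the diagonal entries 1/(d_n - lambda) are bounded). For our sequence d_n = 47(-1)^n/n, n = 1, 2, 3, ...:
  - {d_n} = {47(-1)^n/n : n ≥ 1}; the only limit point is 0
  - closure = {47(-1)^n/n : n ≥ 1} ∪ {0}
For the norm: a diagonal operator has ||D|| = sup_n |d_n|. Here |d_n| = 47/n is decreasing, so sup_n |d_n| = |d_1| = 47. So ||D|| = 47.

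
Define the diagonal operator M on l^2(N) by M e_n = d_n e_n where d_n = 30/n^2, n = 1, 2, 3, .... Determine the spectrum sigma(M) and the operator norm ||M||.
sigma(M) = {30/n^2 : n ≥ 1} ∪ {0}; ||M|| = 30

A bounded diagonal operator on l^2 with diagonal entries d_n has spectrum equal to the closure of {d_n : n ≥ 1}: every d_n is an eigenvalue (with eigenvector e_n), so {d_n} ⊂ sigma(M); the spectrum is closed, so its closure is too; and for lambda not in the closure, (M - lambda I) has bounded inverse (the diagonal entries 1/(d_n - lambda) are bounded). For our sequence d_n = 30/n^2, n = 1, 2, 3, ...:
  - {d_n} = {30/n^2 : n ≥ 1}; the only limit point is 0
  - closure = {30/n^2 : n ≥ 1} ∪ {0}
For the norm: a diagonal operator has ||M|| = sup_n |d_n|. Here d_n = 30/n^2 is positive and decreasing, so sup_n |d_n| = d_1 = 30. So ||M|| = 30.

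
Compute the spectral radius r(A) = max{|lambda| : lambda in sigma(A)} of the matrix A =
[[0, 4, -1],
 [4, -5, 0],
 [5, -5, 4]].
r(A) ≈ 6.9203

The eigenvalues of A are the roots of its characteristic polynomial. With M = A (coefficients from the trace, the sum of principal 2x2 minors, and det A):
  p(λ) = det(λ I - M) = λ^3 + λ^2 - 31λ + 69.
No integer candidate from the rational root theorem (±divisors of 69) is a root, so the roots are irrational. The cubic discriminant is Δ = -47200 < 0, so there is one real root and a complex-conjugate pair. p(-7) = -8 and p(-6) = 75 have opposite signs, so a root lies in (-7, -6); Newton's method refines it to λ ≈ -6.9203. Dividing out (λ - (-6.9203)) leaves approximately λ^2 - 5.9203λ + 9.9706. For λ^2 - 5.9203λ + 9.9706 the discriminant is -4.8322. It is negative, so the remaining roots are the complex-conjugate pair λ ≈ 2.9602 ± 1.0991i. Their product equals the constant term, so |λ|^2 ≈ 9.9706 and |λ| ≈ 3.1576.
Thus the eigenvalues (to 4 decimals) are -6.9203 (modulus 6.9203); 2.9602 ± 1.0991i (modulus 3.1576). The spectral radius is the largest modulus: r(A) ≈ 6.9203. (Cross-check: r(A) ≤ ||A||_2 ≈ 10.5172; equality holds whenever A is normal, though it can also hold for some non-normal A.)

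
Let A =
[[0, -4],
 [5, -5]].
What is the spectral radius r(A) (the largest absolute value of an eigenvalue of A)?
r(A) = sqrt(20) ≈ 4.4721

The eigenvalues of A are the roots of its characteristic polynomial. With M = A (coefficients from the trace and determinant):
  p(λ) = det(λ I - M) = λ^2 + 5λ + 20.
For λ^2 + 5λ + 20 the discriminant is -55. It is negative, so the roots are the complex-conjugate pair λ = -5/2 ± (sqrt(55)/2) i ≈ -2.5 ± 3.7081i. For a conjugate pair the product of the roots equals the constant term, so |λ|^2 = 20 and |λ| = sqrt(20) ≈ 4.4721.
Thus the eigenvalues (to 4 decimals) are -2.5 ± 3.7081i (modulus 4.4721). The spectral radius is the largest modulus: r(A) = sqrt(20) ≈ 4.4721. (Cross-check: r(A) ≤ ||A||_2 ≈ 7.6973; equality holds whenever A is normal, though it can also hold for some non-normal A.)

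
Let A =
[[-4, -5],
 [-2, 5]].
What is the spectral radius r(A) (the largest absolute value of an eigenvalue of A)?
r(A) = 6

The eigenvalues of A are the roots of its characteristic polynomial. With M = A (coefficients from the trace and determinant):
  p(λ) = det(λ I - M) = λ^2 - λ - 30.
For λ^2 - λ - 30 the discriminant is 121. It is a perfect square (11^2), so the roots are rational: λ = (1 ± 11)/2 = 6, -5.
Thus the eigenvalues (to 4 decimals) are 6 (modulus 6); -5 (modulus 5). The spectral radius is the largest modulus: r(A) = 6. (Cross-check: r(A) ≤ ||A||_2 ≈ 7.282; equality holds whenever A is normal, though it can also hold for some non-normal A.)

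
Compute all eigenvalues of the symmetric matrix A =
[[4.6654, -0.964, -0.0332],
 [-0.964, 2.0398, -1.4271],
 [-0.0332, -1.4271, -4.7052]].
sigma(A) ≈ {-5, 2, 5}

A is real symmetric, so its spectrum consists of real eigenvalues. Expanding the characteristic polynomial of the displayed matrix gives
  det(λ I - A) = p(λ) = λ^3 + (-2)λ^2 + (-25)λ + (50).
Solving p(λ) = 0 yields eigenvalues ≈ -5, 2, 5. (A is shown rounded to 4 decimals, so these recover the underlying integer eigenvalues to within that precision.)
Verification: the trace of A = 2 equals the sum of eigenvalues 2, and det(A) ≈ -49.9996 matches the eigenvalue product -50.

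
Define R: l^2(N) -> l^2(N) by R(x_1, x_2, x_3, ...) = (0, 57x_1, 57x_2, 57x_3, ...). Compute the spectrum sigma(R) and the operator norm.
sigma(R) = closed disk {z in C : |z| ≤ 57}; ||R|| = 57

Note R = 57·U where U is the unit right shift (U x)_k = x_{k-1} (with x_0 := 0); so ||R|| = 57||U|| and sigma(R) = 57·sigma(U). ||R x||^2 = sum_{k≥1} |57x_k|^2 = 3249||x||^2, so ||R|| = 57 and sigma(R) ⊂ {|z| ≤ 57}. For any |lambda| < 57, the equation (R - lambda I) x = 0 forces x_1 = 0, then 57x_k = lambda x_{k+1} ⇒ x = 0, so R has no eigenvalues. But (R - lambda I) is not surjective for |lambda| < 57: solving (R - lambda I) x = e_1 would require x_n proportional to (lambda/57)^(-n), which is not in l^2. So every |lambda| < 57 lies in the residual spectrum. The boundary |lambda| = 57 is in the approximate point spectrum (the spectrum is closed). Hence sigma(R) is the closed disk of radius 57.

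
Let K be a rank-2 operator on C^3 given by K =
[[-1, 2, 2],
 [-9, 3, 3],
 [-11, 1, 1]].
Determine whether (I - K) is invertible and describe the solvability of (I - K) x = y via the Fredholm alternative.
(I - K) is invertible (det(I - K) = 34 ≠ 0), so for every y in C^3 the equation (I - K) x = y has a unique solution.

K has rank 2 and factors as K = U V^T = u1 v1^T + u2 v2^T with u1 = (1, -1, -3), v1 = (3, 0, 0), u2 = (-2, -3, -1), v2 = (2, -1, -1) (multiplying out reproduces the displayed K). The nonzero eigenvalues of U V^T coincide with those of the 2 x 2 matrix G = V^T U = [[v1·u1, v1·u2], [v2·u1, v2·u2]] = [[3, -6], [6, 0]], and by the Sylvester determinant identity det(I_3 - U V^T) = det(I_2 - V^T U) = det([[-2, 6], [-6, 1]]) = (-2)(1) - (6)(-6) = 34. (Direct check: I - K =
[[2, -2, -2],
 [9, -2, -3],
 [11, -1, 0]]
has determinant 34.) The finite-dimensional Fredholm alternative says: either (I - K) is invertible, or ker(I - K) ≠ {0} and then range(I - K) = ker((I - K)^*)^⊥, with dim ker(I - K) = dim ker((I - K)^*). Since det(I - K) ≠ 0, 1 is not an eigenvalue of K and ker(I - K) = {0}, so we are in the first case: for every y there is a unique x = (I - K)^(-1) y. (Explicitly, by the Woodbury identity, (I - U V^T)^(-1) = I + U (I_2 - G)^(-1) V^T.)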